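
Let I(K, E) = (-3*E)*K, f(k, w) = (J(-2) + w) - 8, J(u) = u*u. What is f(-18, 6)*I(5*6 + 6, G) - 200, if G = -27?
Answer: 5632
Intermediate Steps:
J(u) = u²
f(k, w) = -4 + w (f(k, w) = ((-2)² + w) - 8 = (4 + w) - 8 = -4 + w)
I(K, E) = -3*E*K
f(-18, 6)*I(5*6 + 6, G) - 200 = (-4 + 6)*(-3*(-27)*(5*6 + 6)) - 200 = 2*(-3*(-27)*(30 + 6)) - 200 = 2*(-3*(-27)*36) - 200 = 2*2916 - 200 = 5832 - 200 = 5632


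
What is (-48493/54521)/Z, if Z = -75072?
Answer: 48493/4093000512 ≈ 1.1848e-5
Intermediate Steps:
(-48493/54521)/Z = -48493/54521/(-75072) = -48493*1/54521*(-1/75072) = -48493/54521*(-1/75072) = 48493/4093000512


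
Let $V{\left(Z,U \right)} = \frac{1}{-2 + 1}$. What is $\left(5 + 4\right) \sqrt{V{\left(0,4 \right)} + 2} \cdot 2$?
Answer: $18$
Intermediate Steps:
$V{\left(Z,U \right)} = -1$ ($V{\left(Z,U \right)} = \frac{1}{-1} = -1$)
$\left(5 + 4\right) \sqrt{V{\left(0,4 \right)} + 2} \cdot 2 = \left(5 + 4\right) \sqrt{-1 + 2} \cdot 2 = 9 \sqrt{1} \cdot 2 = 9 \cdot 1 \cdot 2 = 9 \cdot 2 = 18$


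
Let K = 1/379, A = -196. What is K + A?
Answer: -74283/379 ≈ -196.00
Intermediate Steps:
K = 1/379 ≈ 0.0026385
K + A = 1/379 - 196 = -74283/379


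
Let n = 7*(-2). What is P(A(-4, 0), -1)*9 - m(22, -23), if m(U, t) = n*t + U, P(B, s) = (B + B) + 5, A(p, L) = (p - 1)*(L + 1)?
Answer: -389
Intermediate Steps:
A(p, L) = (1 + L)*(-1 + p) (A(p, L) = (-1 + p)*(1 + L) = (1 + L)*(-1 + p))
n = -14
P(B, s) = 5 + 2*B (P(B, s) = 2*B + 5 = 5 + 2*B)
m(U, t) = U - 14*t (m(U, t) = -14*t + U = U - 14*t)
P(A(-4, 0), -1)*9 - m(22, -23) = (5 + 2*(-1 - 4 - 1*0 + 0*(-4)))*9 - (22 - 14*(-23)) = (5 + 2*(-1 - 4 + 0 + 0))*9 - (22 + 322) = (5 + 2*(-5))*9 - 1*344 = (5 - 10)*9 - 344 = -5*9 - 344 = -45 - 344 = -389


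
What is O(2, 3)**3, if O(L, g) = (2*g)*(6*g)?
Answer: 1259712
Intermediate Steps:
O(L, g) = 12*g**2
O(2, 3)**3 = (12*3**2)**3 = (12*9)**3 = 108**3 = 1259712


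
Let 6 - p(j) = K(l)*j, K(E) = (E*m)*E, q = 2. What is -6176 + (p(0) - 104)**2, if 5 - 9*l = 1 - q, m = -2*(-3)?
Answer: 3428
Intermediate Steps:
m = 6
l = 2/3 (l = 5/9 - (1 - 1*2)/9 = 5/9 - (1 - 2)/9 = 5/9 - 1/9*(-1) = 5/9 + 1/9 = 2/3 ≈ 0.66667)
K(E) = 6*E**2 (K(E) = (E*6)*E = (6*E)*E = 6*E**2)
p(j) = 6 - 8*j/3 (p(j) = 6 - 6*(2/3)**2*j = 6 - 6*(4/9)*j = 6 - 8*j/3)
-6176 + (p(0) - 104)**2 = -6176 + ((6 - 8/3*0) - 104)**2 = -6176 + ((6 + 0) - 104)**2 = -6176 + (6 - 104)**2 = -6176 + (-98)**2 = -6176 + 9604 = 3428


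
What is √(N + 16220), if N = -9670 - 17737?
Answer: 3*I*√1243 ≈ 105.77*I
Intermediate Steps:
N = -27407
√(N + 16220) = √(-27407 + 16220) = √(-11187) = 3*I*√1243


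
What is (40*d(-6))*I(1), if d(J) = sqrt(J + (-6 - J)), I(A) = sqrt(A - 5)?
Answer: -80*sqrt(6) ≈ -195.96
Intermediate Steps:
I(A) = sqrt(-5 + A)
d(J) = I*sqrt(6) (d(J) = sqrt(-6) = I*sqrt(6))
(40*d(-6))*I(1) = (40*(I*sqrt(6)))*sqrt(-5 + 1) = (40*I*sqrt(6))*sqrt(-4) = (40*I*sqrt(6))*(2*I) = -80*sqrt(6)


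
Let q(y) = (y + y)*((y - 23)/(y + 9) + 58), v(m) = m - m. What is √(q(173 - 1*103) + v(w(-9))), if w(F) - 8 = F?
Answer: 2*√12799185/79 ≈ 90.572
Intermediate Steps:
w(F) = 8 + F
v(m) = 0
q(y) = 2*y*(58 + (-23 + y)/(9 + y)) (q(y) = (2*y)*((-23 + y)/(9 + y) + 58) = (2*y)*(58 + (-23 + y)/(9 + y)) = 2*y*(58 + (-23 + y)/(9 + y)))
√(q(173 - 1*103) + v(w(-9))) = √(2*(173 - 1*103)*(499 + 59*(173 - 1*103))/(9 + (173 - 1*103)) + 0) = √(2*(173 - 103)*(499 + 59*(173 - 103))/(9 + (173 - 103)) + 0) = √(2*70*(499 + 59*70)/(9 + 70) + 0) = √(2*70*(499 + 4130)/79 + 0) = √(2*70*(1/79)*4629 + 0) = √(648060/79 + 0) = √(648060/79) = 2*√12799185/79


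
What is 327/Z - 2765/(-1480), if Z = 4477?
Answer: 69529/35816 ≈ 1.9413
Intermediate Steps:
327/Z - 2765/(-1480) = 327/4477 - 2765/(-1480) = 327*(1/4477) - 2765*(-1/1480) = 327/4477 + 553/296 = 69529/35816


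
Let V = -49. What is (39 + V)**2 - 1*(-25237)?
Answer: 25337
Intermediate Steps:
(39 + V)**2 - 1*(-25237) = (39 - 49)**2 - 1*(-25237) = (-10)**2 + 25237 = 100 + 25237 = 25337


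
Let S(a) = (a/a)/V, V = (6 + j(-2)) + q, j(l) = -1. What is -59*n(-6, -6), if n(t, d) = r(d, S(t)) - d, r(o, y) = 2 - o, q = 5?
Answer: -826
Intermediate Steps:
V = 10 (V = (6 - 1) + 5 = 5 + 5 = 10)
S(a) = ⅒ (S(a) = (a/a)/10 = 1*(⅒) = ⅒)
n(t, d) = 2 - 2*d (n(t, d) = (2 - d) - d = 2 - 2*d)
-59*n(-6, -6) = -59*(2 - 2*(-6)) = -59*(2 + 12) = -59*14 = -826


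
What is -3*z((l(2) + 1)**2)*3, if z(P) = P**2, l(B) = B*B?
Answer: -5625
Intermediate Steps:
l(B) = B**2
-3*z((l(2) + 1)**2)*3 = -3*(2**2 + 1)**4*3 = -3*(4 + 1)**4*3 = -3*(5**2)**2*3 = -3*25**2*3 = -3*625*3 = -1875*3 = -5625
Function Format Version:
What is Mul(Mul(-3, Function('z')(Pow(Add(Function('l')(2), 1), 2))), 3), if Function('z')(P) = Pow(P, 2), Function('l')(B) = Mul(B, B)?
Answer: -5625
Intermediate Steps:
Function('l')(B) = Pow(B, 2)
Mul(Mul(-3, Function('z')(Pow(Add(Function('l')(2), 1), 2))), 3) = Mul(Mul(-3, Pow(Pow(Add(Pow(2, 2), 1), 2), 2)), 3) = Mul(Mul(-3, Pow(Pow(Add(4, 1), 2), 2)), 3) = Mul(Mul(-3, Pow(Pow(5, 2), 2)), 3) = Mul(Mul(-3, Pow(25, 2)), 3) = Mul(Mul(-3, 625), 3) = Mul(-1875, 3) = -5625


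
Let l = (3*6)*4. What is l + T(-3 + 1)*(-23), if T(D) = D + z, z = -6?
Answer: 256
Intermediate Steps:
T(D) = -6 + D (T(D) = D - 6 = -6 + D)
l = 72 (l = 18*4 = 72)
l + T(-3 + 1)*(-23) = 72 + (-6 + (-3 + 1))*(-23) = 72 + (-6 - 2)*(-23) = 72 - 8*(-23) = 72 + 184 = 256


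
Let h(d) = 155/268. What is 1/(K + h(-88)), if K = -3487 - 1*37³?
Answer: -268/14509365 ≈ -1.8471e-5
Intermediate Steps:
K = -54140 (K = -3487 - 1*50653 = -3487 - 50653 = -54140)
h(d) = 155/268 (h(d) = 155*(1/268) = 155/268)
1/(K + h(-88)) = 1/(-54140 + 155/268) = 1/(-14509365/268) = -268/14509365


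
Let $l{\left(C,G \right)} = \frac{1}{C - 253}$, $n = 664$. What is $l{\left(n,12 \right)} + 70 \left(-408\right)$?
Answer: $- \frac{11738159}{411} \approx -28560.0$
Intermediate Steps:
$l{\left(C,G \right)} = \frac{1}{-253 + C}$
$l{\left(n,12 \right)} + 70 \left(-408\right) = \frac{1}{-253 + 664} + 70 \left(-408\right) = \frac{1}{411} - 28560 = - \frac{11738159}{411}$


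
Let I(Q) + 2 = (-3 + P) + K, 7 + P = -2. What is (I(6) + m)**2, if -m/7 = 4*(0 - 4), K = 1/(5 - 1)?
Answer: 154449/16 ≈ 9653.1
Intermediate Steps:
P = -9 (P = -7 - 2 = -9)
K = 1/4 ≈ 0.25000
I(Q) = -55/4 (I(Q) = -2 + ((-3 - 9) + 1/4) = -2 + (-12 + 1/4) = -2 - 47/4 = -55/4)
m = 112 (m = -28*(0 - 4) = -28*(-4) = -7*(-16) = 112)
(I(6) + m)**2 = (-55/4 + 112)**2 = (393/4)**2 = 154449/16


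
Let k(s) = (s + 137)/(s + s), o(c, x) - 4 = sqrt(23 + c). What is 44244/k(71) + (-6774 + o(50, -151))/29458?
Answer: 889773253/29458 + sqrt(73)/29458 ≈ 30205.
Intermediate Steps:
o(c, x) = 4 + sqrt(23 + c)
k(s) = (137 + s)/(2*s) (k(s) = (137 + s)/((2*s)) = (137 + s)*(1/(2*s)) = (137 + s)/(2*s))
44244/k(71) + (-6774 + o(50, -151))/29458 = 44244/(((1/2)*(137 + 71)/71)) + (-6774 + (4 + sqrt(23 + 50)))/29458 = 44244/(((1/2)*(1/71)*208)) + (-6774 + (4 + sqrt(73)))*(1/29458) = 44244/(104/71) + (-6770 + sqrt(73))*(1/29458) = 44244*(71/104) + (-3385/14729 + sqrt(73)/29458) = 785331/26 + (-3385/14729 + sqrt(73)/29458) = 889773253/29458 + sqrt(73)/29458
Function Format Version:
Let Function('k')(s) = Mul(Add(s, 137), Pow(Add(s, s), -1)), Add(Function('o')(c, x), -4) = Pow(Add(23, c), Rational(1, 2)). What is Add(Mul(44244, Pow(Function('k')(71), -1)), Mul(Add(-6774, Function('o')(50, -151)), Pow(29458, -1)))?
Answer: Add(Rational(889773253, 29458), Mul(Rational(1, 29458), Pow(73, Rational(1, 2)))) ≈ 30205.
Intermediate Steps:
Function('o')(c, x) = Add(4, Pow(Add(23, c), Rational(1, 2)))
Function('k')(s) = Mul(Rational(1, 2), Pow(s, -1), Add(137, s)) (Function('k')(s) = Mul(Add(137, s), Pow(Mul(2, s), -1)) = Mul(Add(137, s), Mul(Rational(1, 2), Pow(s, -1))) = Mul(Rational(1, 2), Pow(s, -1), Add(137, s)))
Add(Mul(44244, Pow(Function('k')(71), -1)), Mul(Add(-6774, Function('o')(50, -151)), Pow(29458, -1))) = Add(Mul(44244, Pow(Mul(Rational(1, 2), Pow(71, -1), Add(137, 71)), -1)), Mul(Add(-6774, Add(4, Pow(Add(23, 50), Rational(1, 2)))), Pow(29458, -1))) = Add(Mul(44244, Pow(Mul(Rational(1, 2), Rational(1, 71), 208), -1)), Mul(Add(-6774, Add(4, Pow(73, Rational(1, 2)))), Rational(1, 29458))) = Add(Mul(44244, Pow(Rational(104, 71), -1)), Mul(Add(-6770, Pow(73, Rational(1, 2))), Rational(1, 29458))) = Add(Mul(44244, Rational(71, 104)), Add(Rational(-3385, 14729), Mul(Rational(1, 29458), Pow(73, Rational(1, 2))))) = Add(Rational(785331, 26), Add(Rational(-3385, 14729), Mul(Rational(1, 29458), Pow(73, Rational(1, 2))))) = Add(Rational(889773253, 29458), Mul(Rational(1, 29458), Pow(73, Rational(1, 2))))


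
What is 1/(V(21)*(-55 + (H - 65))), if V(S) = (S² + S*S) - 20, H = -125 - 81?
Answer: -1/281012 ≈ -3.5586e-6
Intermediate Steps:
H = -206
V(S) = -20 + 2*S² (V(S) = (S² + S²) - 20 = 2*S² - 20 = -20 + 2*S²)
1/(V(21)*(-55 + (H - 65))) = 1/((-20 + 2*21²)*(-55 + (-206 - 65))) = 1/((-20 + 2*441)*(-55 - 271)) = 1/((-20 + 882)*(-326)) = 1/(862*(-326)) = 1/(-281012) = -1/281012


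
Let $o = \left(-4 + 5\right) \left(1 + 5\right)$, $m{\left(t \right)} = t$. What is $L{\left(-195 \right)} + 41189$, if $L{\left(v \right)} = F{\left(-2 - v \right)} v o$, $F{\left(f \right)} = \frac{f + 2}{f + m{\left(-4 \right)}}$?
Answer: $\frac{279873}{7} \approx 39982.0$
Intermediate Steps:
$F{\left(f \right)} = \frac{2 + f}{-4 + f}$ ($F{\left(f \right)} = \frac{f + 2}{f - 4} = \frac{2 + f}{-4 + f}$)
$o = 6$ ($o = 1 \cdot 6 = 6$)
$L{\left(v \right)} = - \frac{6 v^{2}}{-6 - v}$ ($L{\left(v \right)} = \frac{2 - \left(2 + v\right)}{-4 - \left(2 + v\right)} v 6 = \frac{\left(-1\right) v}{-6 - v} v 6 = - \frac{v}{-6 - v} v 6 = - \frac{v^{2}}{-6 - v} 6 = - \frac{6 v^{2}}{-6 - v}$)
$L{\left(-195 \right)} + 41189 = \frac{6 \left(-195\right)^{2}}{6 - 195} + 41189 = 6 \cdot 38025 \frac{1}{-189} + 41189 = 6 \cdot 38025 \left(- \frac{1}{189}\right) + 41189 = - \frac{8450}{7} + 41189 = \frac{279873}{7}$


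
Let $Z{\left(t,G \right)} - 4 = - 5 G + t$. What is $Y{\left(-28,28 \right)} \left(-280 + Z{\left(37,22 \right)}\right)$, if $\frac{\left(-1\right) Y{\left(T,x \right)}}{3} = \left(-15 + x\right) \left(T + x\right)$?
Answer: $0$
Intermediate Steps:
$Z{\left(t,G \right)} = 4 + t - 5 G$ ($Z{\left(t,G \right)} = 4 - \left(- t + 5 G\right) = 4 + t - 5 G$)
$Y{\left(T,x \right)} = - 3 \left(-15 + x\right) \left(T + x\right)$
$Y{\left(-28,28 \right)} \left(-280 + Z{\left(37,22 \right)}\right) = \left(- 3 \cdot 28^{2} + 45 \left(-28\right) + 45 \cdot 28 - \left(-84\right) 28\right) \left(-280 + \left(4 + 37 - 110\right)\right) = \left(\left(-3\right) 784 - 1260 + 1260 + 2352\right) \left(-280 + \left(4 + 37 - 110\right)\right) = \left(-2352 - 1260 + 1260 + 2352\right) \left(-280 - 69\right) = 0 \left(-349\right) = 0$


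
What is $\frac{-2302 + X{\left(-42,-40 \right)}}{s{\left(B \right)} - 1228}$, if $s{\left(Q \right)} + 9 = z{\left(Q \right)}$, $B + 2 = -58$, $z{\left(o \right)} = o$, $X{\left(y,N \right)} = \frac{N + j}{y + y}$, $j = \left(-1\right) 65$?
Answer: $\frac{9203}{5188} \approx 1.7739$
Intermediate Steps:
$j = -65$
$X{\left(y,N \right)} = \frac{-65 + N}{2 y}$ ($X{\left(y,N \right)} = \frac{N - 65}{y + y} = \frac{-65 + N}{2 y}$)
$B = -60$ ($B = -2 - 58 = -60$)
$s{\left(Q \right)} = -9 + Q$
$\frac{-2302 + X{\left(-42,-40 \right)}}{s{\left(B \right)} - 1228} = \frac{-2302 + \frac{-65 - 40}{2 \left(-42\right)}}{\left(-9 - 60\right) - 1228} = \frac{-2302 + \frac{1}{2} \left(- \frac{1}{42}\right) \left(-105\right)}{-69 - 1228} = \frac{-2302 + \frac{5}{4}}{-1297} = \left(- \frac{9203}{4}\right) \left(- \frac{1}{1297}\right) = \frac{9203}{5188}$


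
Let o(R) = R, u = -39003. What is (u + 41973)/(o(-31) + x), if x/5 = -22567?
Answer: -495/18811 ≈ -0.026314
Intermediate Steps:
x = -112835 (x = 5*(-22567) = -112835)
(u + 41973)/(o(-31) + x) = (-39003 + 41973)/(-31 - 112835) = 2970/(-112866) = 2970*(-1/112866) = -495/18811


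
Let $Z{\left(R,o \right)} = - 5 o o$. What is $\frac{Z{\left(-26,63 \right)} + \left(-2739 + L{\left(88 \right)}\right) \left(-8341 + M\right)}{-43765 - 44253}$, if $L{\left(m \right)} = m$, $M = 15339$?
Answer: $\frac{18571543}{88018} \approx 211.0$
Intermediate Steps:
$Z{\left(R,o \right)} = - 5 o^{2}$
$\frac{Z{\left(-26,63 \right)} + \left(-2739 + L{\left(88 \right)}\right) \left(-8341 + M\right)}{-43765 - 44253} = \frac{- 5 \cdot 63^{2} + \left(-2739 + 88\right) \left(-8341 + 15339\right)}{-43765 - 44253} = \frac{\left(-5\right) 3969 - 18551698}{-88018} = \left(-19845 - 18551698\right) \left(- \frac{1}{88018}\right) = \left(-18571543\right) \left(- \frac{1}{88018}\right) = \frac{18571543}{88018}$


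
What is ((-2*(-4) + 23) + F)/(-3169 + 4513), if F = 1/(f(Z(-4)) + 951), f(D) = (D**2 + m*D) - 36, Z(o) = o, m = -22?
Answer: 5265/228256 ≈ 0.023066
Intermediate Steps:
f(D) = -36 + D**2 - 22*D (f(D) = (D**2 - 22*D) - 36 = -36 + D**2 - 22*D)
F = 1/1019 (F = 1/((-36 + (-4)**2 - 22*(-4)) + 951) = 1/((-36 + 16 + 88) + 951) = 1/(68 + 951) = 1/1019 ≈ 0.00098135)
((-2*(-4) + 23) + F)/(-3169 + 4513) = ((-2*(-4) + 23) + 1/1019)/(-3169 + 4513) = ((8 + 23) + 1/1019)/1344 = (31 + 1/1019)*(1/1344) = (31590/1019)*(1/1344) = 5265/228256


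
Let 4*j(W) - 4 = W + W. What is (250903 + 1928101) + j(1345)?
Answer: 4359355/2 ≈ 2.1797e+6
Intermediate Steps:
j(W) = 1 + W/2 (j(W) = 1 + (W + W)/4 = 1 + (2*W)/4 = 1 + W/2)
(250903 + 1928101) + j(1345) = (250903 + 1928101) + (1 + (1/2)*1345) = 2179004 + (1 + 1345/2) = 2179004 + 1347/2 = 4359355/2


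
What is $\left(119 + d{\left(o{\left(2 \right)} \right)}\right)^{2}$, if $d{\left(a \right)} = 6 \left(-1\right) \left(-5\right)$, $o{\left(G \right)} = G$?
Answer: $22201$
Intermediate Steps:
$d{\left(a \right)} = 30$ ($d{\left(a \right)} = \left(-6\right) \left(-5\right) = 30$)
$\left(119 + d{\left(o{\left(2 \right)} \right)}\right)^{2} = \left(119 + 30\right)^{2} = 149^{2} = 22201$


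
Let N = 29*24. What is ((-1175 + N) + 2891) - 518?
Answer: 1894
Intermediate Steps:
N = 696
((-1175 + N) + 2891) - 518 = ((-1175 + 696) + 2891) - 518 = (-479 + 2891) - 518 = 2412 - 518 = 1894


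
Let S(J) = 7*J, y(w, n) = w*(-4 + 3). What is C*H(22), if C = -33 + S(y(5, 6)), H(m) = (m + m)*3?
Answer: -8976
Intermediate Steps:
H(m) = 6*m (H(m) = (2*m)*3 = 6*m)
y(w, n) = -w (y(w, n) = w*(-1) = -w)
C = -68 (C = -33 + 7*(-1*5) = -33 + 7*(-5) = -33 - 35 = -68)
C*H(22) = -408*22 = -68*132 = -8976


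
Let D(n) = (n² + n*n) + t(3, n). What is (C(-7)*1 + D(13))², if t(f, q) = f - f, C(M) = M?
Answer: 109561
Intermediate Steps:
t(f, q) = 0
D(n) = 2*n² (D(n) = (n² + n*n) + 0 = (n² + n²) + 0 = 2*n² + 0 = 2*n²)
(C(-7)*1 + D(13))² = (-7*1 + 2*13²)² = (-7 + 2*169)² = (-7 + 338)² = 331² = 109561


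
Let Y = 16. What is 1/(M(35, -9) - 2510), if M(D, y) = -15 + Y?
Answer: -1/2509 ≈ -0.00039857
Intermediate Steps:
M(D, y) = 1 (M(D, y) = -15 + 16 = 1)
1/(M(35, -9) - 2510) = 1/(1 - 2510) = 1/(-2509) = -1/2509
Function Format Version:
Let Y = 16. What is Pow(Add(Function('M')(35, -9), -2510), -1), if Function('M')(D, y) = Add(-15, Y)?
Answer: Rational(-1, 2509) ≈ -0.00039857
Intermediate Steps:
Function('M')(D, y) = 1 (Function('M')(D, y) = Add(-15, 16) = 1)
Pow(Add(Function('M')(35, -9), -2510), -1) = Pow(Add(1, -2510), -1) = Pow(-2509, -1) = Rational(-1, 2509)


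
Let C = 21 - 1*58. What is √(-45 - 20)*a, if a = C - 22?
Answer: -59*I*√65 ≈ -475.67*I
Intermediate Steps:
C = -37 (C = 21 - 58 = -37)
a = -59 (a = -37 - 22 = -59)
√(-45 - 20)*a = √(-45 - 20)*(-59) = √(-65)*(-59) = (I*√65)*(-59) = -59*I*√65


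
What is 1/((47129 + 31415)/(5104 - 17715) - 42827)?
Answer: -12611/540169841 ≈ -2.3346e-5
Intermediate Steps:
1/((47129 + 31415)/(5104 - 17715) - 42827) = 1/(78544/(-12611) - 42827) = 1/(78544*(-1/12611) - 42827) = 1/(-78544/12611 - 42827) = 1/(-540169841/12611) = -12611/540169841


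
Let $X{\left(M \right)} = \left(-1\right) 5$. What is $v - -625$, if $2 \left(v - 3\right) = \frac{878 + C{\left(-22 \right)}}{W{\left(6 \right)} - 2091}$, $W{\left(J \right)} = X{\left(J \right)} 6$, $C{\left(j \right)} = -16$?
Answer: $\frac{1331557}{2121} \approx 627.8$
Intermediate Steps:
$X{\left(M \right)} = -5$
$W{\left(J \right)} = -30$ ($W{\left(J \right)} = \left(-5\right) 6 = -30$)
$v = \frac{5932}{2121}$ ($v = 3 + \frac{\left(878 - 16\right) \frac{1}{-30 - 2091}}{2} = 3 + \frac{862 \frac{1}{-2121}}{2} = 3 + \frac{862 \left(- \frac{1}{2121}\right)}{2} = 3 + \frac{1}{2} \left(- \frac{862}{2121}\right) = 3 - \frac{431}{2121} = \frac{5932}{2121} \approx 2.7968$)
$v - -625 = \frac{5932}{2121} - -625 = \frac{5932}{2121} + 625 = \frac{1331557}{2121}$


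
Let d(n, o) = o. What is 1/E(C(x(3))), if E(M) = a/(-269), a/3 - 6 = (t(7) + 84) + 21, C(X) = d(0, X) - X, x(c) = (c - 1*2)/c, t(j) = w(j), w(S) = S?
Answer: -269/354 ≈ -0.75989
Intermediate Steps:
t(j) = j
x(c) = (-2 + c)/c (x(c) = (c - 2)/c = (-2 + c)/c)
C(X) = 0 (C(X) = X - X = 0)
a = 354 (a = 18 + 3*((7 + 84) + 21) = 18 + 3*(91 + 21) = 18 + 3*112 = 18 + 336 = 354)
E(M) = -354/269 (E(M) = 354/(-269) = 354*(-1/269) = -354/269)
1/E(C(x(3))) = 1/(-354/269) = -269/354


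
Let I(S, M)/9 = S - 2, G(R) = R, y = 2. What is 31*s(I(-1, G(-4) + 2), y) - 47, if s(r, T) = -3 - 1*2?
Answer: -202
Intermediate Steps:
I(S, M) = -18 + 9*S (I(S, M) = 9*(S - 2) = 9*(-2 + S) = -18 + 9*S)
s(r, T) = -5 (s(r, T) = -3 - 2 = -5)
31*s(I(-1, G(-4) + 2), y) - 47 = 31*(-5) - 47 = -155 - 47 = -202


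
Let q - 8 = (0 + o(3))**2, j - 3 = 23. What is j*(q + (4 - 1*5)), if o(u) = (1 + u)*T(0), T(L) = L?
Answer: 182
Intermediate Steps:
j = 26 (j = 3 + 23 = 26)
o(u) = 0 (o(u) = (1 + u)*0 = 0)
q = 8 (q = 8 + (0 + 0)**2 = 8 + 0**2 = 8 + 0 = 8)
j*(q + (4 - 1*5)) = 26*(8 + (4 - 1*5)) = 26*(8 + (4 - 5)) = 26*(8 - 1) = 26*7 = 182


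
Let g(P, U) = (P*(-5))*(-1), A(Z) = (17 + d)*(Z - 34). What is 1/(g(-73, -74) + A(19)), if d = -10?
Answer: -1/470 ≈ -0.0021277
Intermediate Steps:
A(Z) = -238 + 7*Z (A(Z) = (17 - 10)*(Z - 34) = 7*(-34 + Z) = -238 + 7*Z)
g(P, U) = 5*P (g(P, U) = -5*P*(-1) = 5*P)
1/(g(-73, -74) + A(19)) = 1/(5*(-73) + (-238 + 7*19)) = 1/(-365 + (-238 + 133)) = 1/(-365 - 105) = 1/(-470) = -1/470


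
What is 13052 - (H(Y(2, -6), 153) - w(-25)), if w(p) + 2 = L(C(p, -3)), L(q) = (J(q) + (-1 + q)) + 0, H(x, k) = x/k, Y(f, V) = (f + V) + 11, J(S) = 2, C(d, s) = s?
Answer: 1996337/153 ≈ 13048.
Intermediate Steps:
Y(f, V) = 11 + V + f (Y(f, V) = (V + f) + 11 = 11 + V + f)
L(q) = 1 + q (L(q) = (2 + (-1 + q)) + 0 = (1 + q) + 0 = 1 + q)
w(p) = -4 (w(p) = -2 + (1 - 3) = -2 - 2 = -4)
13052 - (H(Y(2, -6), 153) - w(-25)) = 13052 - ((11 - 6 + 2)/153 - 1*(-4)) = 13052 - (7*(1/153) + 4) = 13052 - (7/153 + 4) = 13052 - 1*619/153 = 13052 - 619/153 = 1996337/153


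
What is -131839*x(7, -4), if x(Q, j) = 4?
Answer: -527356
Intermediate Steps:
-131839*x(7, -4) = -131839*4 = -527356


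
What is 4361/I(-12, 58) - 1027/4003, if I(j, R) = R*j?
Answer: -18171875/2786088 ≈ -6.5224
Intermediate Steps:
4361/I(-12, 58) - 1027/4003 = 4361/((58*(-12))) - 1027/4003 = 4361/(-696) - 1027*1/4003 = 4361*(-1/696) - 1027/4003 = -4361/696 - 1027/4003 = -18171875/2786088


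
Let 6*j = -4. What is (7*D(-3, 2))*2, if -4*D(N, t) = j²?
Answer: -14/9 ≈ -1.5556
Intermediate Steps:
j = -⅔ (j = (⅙)*(-4) = -⅔ ≈ -0.66667)
D(N, t) = -⅑ (D(N, t) = -(-⅔)²/4 = -¼*4/9 = -⅑)
(7*D(-3, 2))*2 = (7*(-⅑))*2 = -7/9*2 = -14/9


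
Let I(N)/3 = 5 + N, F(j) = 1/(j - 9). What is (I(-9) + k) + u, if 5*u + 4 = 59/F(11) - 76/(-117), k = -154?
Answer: -83696/585 ≈ -143.07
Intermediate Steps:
F(j) = 1/(-9 + j)
I(N) = 15 + 3*N (I(N) = 3*(5 + N) = 15 + 3*N)
u = 13414/585 (u = -4/5 + (59/(1/(-9 + 11)) - 76/(-117))/5 = -4/5 + (59/(1/2) - 76*(-1/117))/5 = -4/5 + (59/(1/2) + 76/117)/5 = -4/5 + (59*2 + 76/117)/5 = -4/5 + (118 + 76/117)/5 = -4/5 + (1/5)*(13882/117) = -4/5 + 13882/585 = 13414/585 ≈ 22.930)
(I(-9) + k) + u = ((15 + 3*(-9)) - 154) + 13414/585 = ((15 - 27) - 154) + 13414/585 = (-12 - 154) + 13414/585 = -166 + 13414/585 = -83696/585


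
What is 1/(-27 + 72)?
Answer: 1/45 ≈ 0.022222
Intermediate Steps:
1/(-27 + 72) = 1/45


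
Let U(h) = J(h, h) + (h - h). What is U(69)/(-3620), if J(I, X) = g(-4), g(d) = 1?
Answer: -1/3620 ≈ -0.00027624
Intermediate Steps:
J(I, X) = 1
U(h) = 1 (U(h) = 1 + (h - h) = 1 + 0 = 1)
U(69)/(-3620) = 1/(-3620) = 1*(-1/3620) = -1/3620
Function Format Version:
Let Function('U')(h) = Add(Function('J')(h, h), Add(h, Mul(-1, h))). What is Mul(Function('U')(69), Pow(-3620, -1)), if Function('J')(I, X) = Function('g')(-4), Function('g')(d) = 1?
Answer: Rational(-1, 3620) ≈ -0.00027624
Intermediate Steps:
Function('J')(I, X) = 1
Function('U')(h) = 1 (Function('U')(h) = Add(1, Add(h, Mul(-1, h))) = Add(1, 0) = 1)
Mul(Function('U')(69), Pow(-3620, -1)) = Mul(1, Pow(-3620, -1)) = Mul(1, Rational(-1, 3620)) = Rational(-1, 3620)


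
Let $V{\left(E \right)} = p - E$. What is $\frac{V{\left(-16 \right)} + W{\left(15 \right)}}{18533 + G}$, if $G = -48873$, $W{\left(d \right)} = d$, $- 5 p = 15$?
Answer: $- \frac{7}{7585} \approx -0.00092287$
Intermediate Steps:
$p = -3$ ($p = \left(- \frac{1}{5}\right) 15 = -3$)
$V{\left(E \right)} = -3 - E$
$\frac{V{\left(-16 \right)} + W{\left(15 \right)}}{18533 + G} = \frac{\left(-3 - -16\right) + 15}{18533 - 48873} = \frac{\left(-3 + 16\right) + 15}{-30340} = \left(13 + 15\right) \left(- \frac{1}{30340}\right) = 28 \left(- \frac{1}{30340}\right) = - \frac{7}{7585}$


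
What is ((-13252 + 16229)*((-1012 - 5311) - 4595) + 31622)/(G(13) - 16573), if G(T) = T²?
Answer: 8117816/4101 ≈ 1979.5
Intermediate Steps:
((-13252 + 16229)*((-1012 - 5311) - 4595) + 31622)/(G(13) - 16573) = ((-13252 + 16229)*((-1012 - 5311) - 4595) + 31622)/(13² - 16573) = (2977*(-6323 - 4595) + 31622)/(169 - 16573) = (2977*(-10918) + 31622)/(-16404) = (-32502886 + 31622)*(-1/16404) = -32471264*(-1/16404) = 8117816/4101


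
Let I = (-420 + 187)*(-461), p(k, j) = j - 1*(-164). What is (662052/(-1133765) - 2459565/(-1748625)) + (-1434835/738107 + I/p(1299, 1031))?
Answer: 413916541339778871029/4663110326634673675 ≈ 88.764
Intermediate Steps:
p(k, j) = 164 + j (p(k, j) = j + 164 = 164 + j)
I = 107413 (I = -233*(-461) = 107413)
(662052/(-1133765) - 2459565/(-1748625)) + (-1434835/738107 + I/p(1299, 1031)) = (662052/(-1133765) - 2459565/(-1748625)) + (-1434835/738107 + 107413/(164 + 1031)) = (662052*(-1/1133765) - 2459565*(-1/1748625)) + (-1434835*1/738107 + 107413/1195) = (-662052/1133765 + 163971/116575) + (-1434835/738107 + 107413*(1/1195)) = 21745173783/26433730975 + (-1434835/738107 + 107413/1195) = 21745173783/26433730975 + 77567659366/882037865 = 413916541339778871029/4663110326634673675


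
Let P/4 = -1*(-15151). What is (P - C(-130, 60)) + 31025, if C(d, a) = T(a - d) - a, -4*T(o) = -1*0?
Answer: 91689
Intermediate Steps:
T(o) = 0 (T(o) = -(-1)*0/4 = -¼*0 = 0)
C(d, a) = -a (C(d, a) = 0 - a = -a)
P = 60604 (P = 4*(-1*(-15151)) = 4*15151 = 60604)
(P - C(-130, 60)) + 31025 = (60604 - (-1)*60) + 31025 = (60604 - 1*(-60)) + 31025 = (60604 + 60) + 31025 = 60664 + 31025 = 91689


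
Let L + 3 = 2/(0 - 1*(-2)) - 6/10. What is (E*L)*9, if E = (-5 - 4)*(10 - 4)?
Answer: 6318/5 ≈ 1263.6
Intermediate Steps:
E = -54 (E = -9*6 = -54)
L = -13/5 (L = -3 + (2/(0 - 1*(-2)) - 6/10) = -3 + (2/(0 + 2) - 6*⅒) = -3 + (2/2 - ⅗) = -3 + (2*(½) - ⅗) = -3 + (1 - ⅗) = -3 + ⅖ = -13/5 ≈ -2.6000)
(E*L)*9 = -54*(-13/5)*9 = (702/5)*9 = 6318/5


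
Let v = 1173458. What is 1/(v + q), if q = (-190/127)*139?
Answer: 127/149002756 ≈ 8.5233e-7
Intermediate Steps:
q = -26410/127 (q = ((1/127)*(-190))*139 = -190/127*139 = -26410/127 ≈ -207.95)
1/(v + q) = 1/(1173458 - 26410/127) = 1/(149002756/127) = 127/149002756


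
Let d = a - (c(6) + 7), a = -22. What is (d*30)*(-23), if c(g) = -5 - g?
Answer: 12420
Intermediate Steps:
d = -18 (d = -22 - ((-5 - 1*6) + 7) = -22 - ((-5 - 6) + 7) = -22 - (-11 + 7) = -22 - 1*(-4) = -22 + 4 = -18)
(d*30)*(-23) = -18*30*(-23) = -540*(-23) = 12420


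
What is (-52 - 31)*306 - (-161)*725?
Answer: 91327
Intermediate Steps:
(-52 - 31)*306 - (-161)*725 = -83*306 - 1*(-116725) = -25398 + 116725 = 91327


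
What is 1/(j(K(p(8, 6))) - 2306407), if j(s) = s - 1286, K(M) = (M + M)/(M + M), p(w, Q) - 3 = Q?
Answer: -1/2307692 ≈ -4.3333e-7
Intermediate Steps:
p(w, Q) = 3 + Q
K(M) = 1 (K(M) = (2*M)/((2*M)) = (2*M)*(1/(2*M)) = 1)
j(s) = -1286 + s
1/(j(K(p(8, 6))) - 2306407) = 1/((-1286 + 1) - 2306407) = 1/(-1285 - 2306407) = 1/(-2307692) = -1/2307692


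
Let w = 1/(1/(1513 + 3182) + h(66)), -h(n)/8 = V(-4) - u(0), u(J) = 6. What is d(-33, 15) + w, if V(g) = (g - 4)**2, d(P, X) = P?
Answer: -71894502/2178479 ≈ -33.002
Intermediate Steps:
V(g) = (-4 + g)**2
h(n) = -464 (h(n) = -8*((-4 - 4)**2 - 1*6) = -8*((-8)**2 - 6) = -8*(64 - 6) = -8*58 = -464)
w = -4695/2178479 (w = 1/(1/(1513 + 3182) - 464) = 1/(1/4695 - 464) = 1/(-2178479/4695) = -4695/2178479 ≈ -0.0021552)
d(-33, 15) + w = -33 - 4695/2178479 = -71894502/2178479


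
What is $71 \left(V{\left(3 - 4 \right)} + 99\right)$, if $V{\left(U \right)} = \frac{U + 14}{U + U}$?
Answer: $\frac{13135}{2} \approx 6567.5$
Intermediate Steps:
$V{\left(U \right)} = \frac{14 + U}{2 U}$
$71 \left(V{\left(3 - 4 \right)} + 99\right) = 71 \left(\frac{14 + \left(3 - 4\right)}{2 \left(3 - 4\right)} + 99\right) = 71 \left(\frac{14 - 1}{2 \left(-1\right)} + 99\right) = 71 \left(\frac{1}{2} \left(-1\right) 13 + 99\right) = 71 \left(- \frac{13}{2} + 99\right) = 71 \cdot \frac{185}{2} = \frac{13135}{2}$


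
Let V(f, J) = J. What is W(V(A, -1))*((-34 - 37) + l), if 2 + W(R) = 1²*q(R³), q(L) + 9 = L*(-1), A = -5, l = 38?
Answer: 330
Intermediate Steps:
q(L) = -9 - L (q(L) = -9 + L*(-1) = -9 - L)
W(R) = -11 - R³ (W(R) = -2 + 1²*(-9 - R³) = -2 + 1*(-9 - R³) = -2 + (-9 - R³) = -11 - R³)
W(V(A, -1))*((-34 - 37) + l) = (-11 - 1*(-1)³)*((-34 - 37) + 38) = (-11 - 1*(-1))*(-71 + 38) = (-11 + 1)*(-33) = -10*(-33) = 330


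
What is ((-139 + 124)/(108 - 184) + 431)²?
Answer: 1073938441/5776 ≈ 1.8593e+5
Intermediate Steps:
((-139 + 124)/(108 - 184) + 431)² = (-15/(-76) + 431)² = (-15*(-1/76) + 431)² = (15/76 + 431)² = (32771/76)² = 1073938441/5776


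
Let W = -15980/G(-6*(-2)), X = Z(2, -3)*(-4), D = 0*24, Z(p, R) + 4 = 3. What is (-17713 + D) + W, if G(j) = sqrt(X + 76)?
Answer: -17713 - 799*sqrt(5) ≈ -19500.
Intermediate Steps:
Z(p, R) = -1 (Z(p, R) = -4 + 3 = -1)
D = 0
X = 4 (X = -1*(-4) = 4)
G(j) = 4*sqrt(5) (G(j) = sqrt(4 + 76) = sqrt(80) = 4*sqrt(5))
W = -799*sqrt(5) (W = -15980*sqrt(5)/20 = -799*sqrt(5) ≈ -1786.6)
(-17713 + D) + W = (-17713 + 0) - 799*sqrt(5) = -17713 - 799*sqrt(5)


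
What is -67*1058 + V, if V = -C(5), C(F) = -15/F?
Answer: -70883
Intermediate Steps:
V = 3 (V = -(-15)/5 = -1*(-3) = 3)
-67*1058 + V = -67*1058 + 3 = -70886 + 3 = -70883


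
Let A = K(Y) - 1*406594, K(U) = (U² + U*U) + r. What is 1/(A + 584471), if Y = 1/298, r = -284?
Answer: 44402/7885484387 ≈ 5.6308e-6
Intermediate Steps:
Y = 1/298 ≈ 0.0033557
K(U) = -284 + 2*U² (K(U) = (U² + U*U) - 284 = (U² + U²) - 284 = 2*U² - 284 = -284 + 2*U²)
A = -18066196955/44402 (A = (-284 + 2*(1/298)²) - 1*406594 = (-284 + 2*(1/88804)) - 406594 = (-284 + 1/44402) - 406594 = -12610167/44402 - 406594 = -18066196955/44402 ≈ -4.0688e+5)
1/(A + 584471) = 1/(-18066196955/44402 + 584471) = 1/(7885484387/44402) = 44402/7885484387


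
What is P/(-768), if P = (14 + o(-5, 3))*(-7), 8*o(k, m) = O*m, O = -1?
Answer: 763/6144 ≈ 0.12419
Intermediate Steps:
o(k, m) = -m/8 (o(k, m) = (-m)/8 = -m/8)
P = -763/8 (P = (14 - 1/8*3)*(-7) = (14 - 3/8)*(-7) = (109/8)*(-7) = -763/8 ≈ -95.375)
P/(-768) = -763/8/(-768) = -763/8*(-1/768) = 763/6144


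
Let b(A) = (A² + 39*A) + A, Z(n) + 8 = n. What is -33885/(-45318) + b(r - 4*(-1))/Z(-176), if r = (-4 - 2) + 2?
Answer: 11295/15106 ≈ 0.74772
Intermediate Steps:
Z(n) = -8 + n
r = -4 (r = -6 + 2 = -4)
b(A) = A² + 40*A
-33885/(-45318) + b(r - 4*(-1))/Z(-176) = -33885/(-45318) + ((-4 - 4*(-1))*(40 + (-4 - 4*(-1))))/(-8 - 176) = -33885*(-1/45318) + ((-4 + 4)*(40 + (-4 + 4)))/(-184) = 11295/15106 + (0*(40 + 0))*(-1/184) = 11295/15106 + (0*40)*(-1/184) = 11295/15106 + 0*(-1/184) = 11295/15106 + 0 = 11295/15106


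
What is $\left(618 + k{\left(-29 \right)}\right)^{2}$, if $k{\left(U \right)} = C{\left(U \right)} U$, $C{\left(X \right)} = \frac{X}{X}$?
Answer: $346921$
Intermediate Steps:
$C{\left(X \right)} = 1$
$k{\left(U \right)} = U$ ($k{\left(U \right)} = 1 U = U$)
$\left(618 + k{\left(-29 \right)}\right)^{2} = \left(618 - 29\right)^{2} = 589^{2} = 346921$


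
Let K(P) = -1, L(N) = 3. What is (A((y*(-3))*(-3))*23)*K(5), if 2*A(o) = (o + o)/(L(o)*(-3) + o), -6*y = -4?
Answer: 46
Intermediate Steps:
y = ⅔ (y = -⅙*(-4) = ⅔ ≈ 0.66667)
A(o) = o/(-9 + o) (A(o) = ((o + o)/(3*(-3) + o))/2 = ((2*o)/(-9 + o))/2 = (2*o/(-9 + o))/2 = o/(-9 + o))
(A((y*(-3))*(-3))*23)*K(5) = (((((⅔)*(-3))*(-3))/(-9 + ((⅔)*(-3))*(-3)))*23)*(-1) = (((-2*(-3))/(-9 - 2*(-3)))*23)*(-1) = ((6/(-9 + 6))*23)*(-1) = ((6/(-3))*23)*(-1) = ((6*(-⅓))*23)*(-1) = -2*23*(-1) = -46*(-1) = 46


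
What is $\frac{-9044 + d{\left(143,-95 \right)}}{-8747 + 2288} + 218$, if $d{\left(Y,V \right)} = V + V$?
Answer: $\frac{472432}{2153} \approx 219.43$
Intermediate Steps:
$d{\left(Y,V \right)} = 2 V$
$\frac{-9044 + d{\left(143,-95 \right)}}{-8747 + 2288} + 218 = \frac{-9044 + 2 \left(-95\right)}{-8747 + 2288} + 218 = \frac{-9044 - 190}{-6459} + 218 = \left(-9234\right) \left(- \frac{1}{6459}\right) + 218 = \frac{3078}{2153} + 218 = \frac{472432}{2153}$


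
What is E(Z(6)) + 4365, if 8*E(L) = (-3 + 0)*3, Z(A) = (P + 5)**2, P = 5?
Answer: 34911/8 ≈ 4363.9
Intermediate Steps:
Z(A) = 100 (Z(A) = (5 + 5)**2 = 10**2 = 100)
E(L) = -9/8 (E(L) = ((-3 + 0)*3)/8 = (-3*3)/8 = (1/8)*(-9) = -9/8)
E(Z(6)) + 4365 = -9/8 + 4365 = 34911/8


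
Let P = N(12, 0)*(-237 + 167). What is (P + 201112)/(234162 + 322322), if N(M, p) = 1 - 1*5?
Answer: 50348/139121 ≈ 0.36190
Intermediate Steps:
N(M, p) = -4 (N(M, p) = 1 - 5 = -4)
P = 280 (P = -4*(-237 + 167) = -4*(-70) = 280)
(P + 201112)/(234162 + 322322) = (280 + 201112)/(234162 + 322322) = 201392/556484 = 201392*(1/556484) = 50348/139121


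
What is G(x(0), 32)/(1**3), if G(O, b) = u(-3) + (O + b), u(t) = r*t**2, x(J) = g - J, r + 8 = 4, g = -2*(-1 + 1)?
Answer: -4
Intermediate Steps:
g = 0 (g = -2*0 = 0)
r = -4 (r = -8 + 4 = -4)
x(J) = -J (x(J) = 0 - J = -J)
u(t) = -4*t**2
G(O, b) = -36 + O + b (G(O, b) = -4*(-3)**2 + (O + b) = -4*9 + (O + b) = -36 + (O + b) = -36 + O + b)
G(x(0), 32)/(1**3) = (-36 - 1*0 + 32)/(1**3) = (-36 + 0 + 32)/1 = -4*1 = -4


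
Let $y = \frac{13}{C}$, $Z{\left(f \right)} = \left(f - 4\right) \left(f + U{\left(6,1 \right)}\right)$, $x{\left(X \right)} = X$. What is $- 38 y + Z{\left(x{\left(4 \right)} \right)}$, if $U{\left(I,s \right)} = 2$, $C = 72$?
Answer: $- \frac{247}{36} \approx -6.8611$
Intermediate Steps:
$Z{\left(f \right)} = \left(-4 + f\right) \left(2 + f\right)$ ($Z{\left(f \right)} = \left(f - 4\right) \left(f + 2\right) = \left(-4 + f\right) \left(2 + f\right)$)
$y = \frac{13}{72} \approx 0.18056$
$- 38 y + Z{\left(x{\left(4 \right)} \right)} = \left(-38\right) \frac{13}{72} - \left(16 - 16\right) = - \frac{247}{36} - 0 = - \frac{247}{36} + 0 = - \frac{247}{36}$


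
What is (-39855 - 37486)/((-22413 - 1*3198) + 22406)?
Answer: 77341/3205 ≈ 24.131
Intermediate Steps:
(-39855 - 37486)/((-22413 - 1*3198) + 22406) = -77341/((-22413 - 3198) + 22406) = -77341/(-25611 + 22406) = -77341/(-3205) = -77341*(-1/3205) = 77341/3205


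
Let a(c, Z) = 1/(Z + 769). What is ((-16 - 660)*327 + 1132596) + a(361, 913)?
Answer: 1533217009/1682 ≈ 9.1154e+5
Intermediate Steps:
a(c, Z) = 1/(769 + Z)
((-16 - 660)*327 + 1132596) + a(361, 913) = ((-16 - 660)*327 + 1132596) + 1/(769 + 913) = (-676*327 + 1132596) + 1/1682 = (-221052 + 1132596) + 1/1682 = 911544 + 1/1682 = 1533217009/1682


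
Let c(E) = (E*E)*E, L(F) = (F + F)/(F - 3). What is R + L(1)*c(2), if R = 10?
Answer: 2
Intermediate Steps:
L(F) = 2*F/(-3 + F) (L(F) = (2*F)/(-3 + F) = 2*F/(-3 + F))
c(E) = E³ (c(E) = E²*E = E³)
R + L(1)*c(2) = 10 + (2*1/(-3 + 1))*2³ = 10 + (2*1/(-2))*8 = 10 + (2*1*(-½))*8 = 10 - 1*8 = 10 - 8 = 2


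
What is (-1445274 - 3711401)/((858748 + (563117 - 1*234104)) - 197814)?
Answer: -5156675/989947 ≈ -5.2090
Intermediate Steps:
(-1445274 - 3711401)/((858748 + (563117 - 1*234104)) - 197814) = -5156675/((858748 + (563117 - 234104)) - 197814) = -5156675/((858748 + 329013) - 197814) = -5156675/(1187761 - 197814) = -5156675/989947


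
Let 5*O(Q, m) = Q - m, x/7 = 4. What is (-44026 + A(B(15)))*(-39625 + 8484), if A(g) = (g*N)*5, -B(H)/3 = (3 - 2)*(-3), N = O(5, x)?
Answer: 1377459853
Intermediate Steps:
x = 28 (x = 7*4 = 28)
O(Q, m) = -m/5 + Q/5 (O(Q, m) = (Q - m)/5 = -m/5 + Q/5)
N = -23/5 (N = -1/5*28 + (1/5)*5 = -28/5 + 1 = -23/5 ≈ -4.6000)
B(H) = 9 (B(H) = -3*(3 - 2)*(-3) = -3*(-3) = 9)
A(g) = -23*g (A(g) = (g*(-23/5))*5 = -23*g/5*5 = -23*g)
(-44026 + A(B(15)))*(-39625 + 8484) = (-44026 - 23*9)*(-39625 + 8484) = (-44026 - 207)*(-31141) = -44233*(-31141) = 1377459853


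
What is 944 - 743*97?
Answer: -71127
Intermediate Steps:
944 - 743*97 = 944 - 72071 = -71127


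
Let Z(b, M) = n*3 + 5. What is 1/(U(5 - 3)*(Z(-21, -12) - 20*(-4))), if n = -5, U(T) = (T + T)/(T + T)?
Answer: 1/70 ≈ 0.014286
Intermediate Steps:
U(T) = 1 (U(T) = (2*T)/((2*T)) = (2*T)*(1/(2*T)) = 1)
Z(b, M) = -10 (Z(b, M) = -5*3 + 5 = -15 + 5 = -10)
1/(U(5 - 3)*(Z(-21, -12) - 20*(-4))) = 1/(1*(-10 - 20*(-4))) = 1/(1*(-10 + 80)) = 1/(1*70) = 1/70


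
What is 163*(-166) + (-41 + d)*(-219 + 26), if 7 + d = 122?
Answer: -41340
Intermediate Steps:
d = 115 (d = -7 + 122 = 115)
163*(-166) + (-41 + d)*(-219 + 26) = 163*(-166) + (-41 + 115)*(-219 + 26) = -27058 + 74*(-193) = -27058 - 14282 = -41340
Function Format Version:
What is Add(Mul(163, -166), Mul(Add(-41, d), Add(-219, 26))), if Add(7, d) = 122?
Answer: -41340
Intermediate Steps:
d = 115 (d = Add(-7, 122) = 115)
Add(Mul(163, -166), Mul(Add(-41, d), Add(-219, 26))) = Add(Mul(163, -166), Mul(Add(-41, 115), Add(-219, 26))) = Add(-27058, Mul(74, -193)) = Add(-27058, -14282) = -41340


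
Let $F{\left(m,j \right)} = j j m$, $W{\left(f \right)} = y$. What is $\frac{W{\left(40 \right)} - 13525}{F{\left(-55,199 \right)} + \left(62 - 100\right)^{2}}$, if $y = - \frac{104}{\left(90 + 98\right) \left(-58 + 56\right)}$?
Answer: $\frac{635662}{102300717} \approx 0.0062137$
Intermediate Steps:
$y = \frac{13}{47}$ ($y = - \frac{104}{188 \left(-2\right)} = - \frac{104}{-376} = \left(-104\right) \left(- \frac{1}{376}\right) = \frac{13}{47} \approx 0.2766$)
$W{\left(f \right)} = \frac{13}{47}$
$F{\left(m,j \right)} = m j^{2}$ ($F{\left(m,j \right)} = j^{2} m = m j^{2}$)
$\frac{W{\left(40 \right)} - 13525}{F{\left(-55,199 \right)} + \left(62 - 100\right)^{2}} = \frac{\frac{13}{47} - 13525}{- 55 \cdot 199^{2} + \left(62 - 100\right)^{2}} = - \frac{635662}{47 \left(\left(-55\right) 39601 + \left(-38\right)^{2}\right)} = - \frac{635662}{47 \left(-2178055 + 1444\right)} = - \frac{635662}{47 \left(-2176611\right)} = \left(- \frac{635662}{47}\right) \left(- \frac{1}{2176611}\right) = \frac{635662}{102300717}$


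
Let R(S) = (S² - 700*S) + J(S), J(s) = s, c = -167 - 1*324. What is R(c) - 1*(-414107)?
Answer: 998397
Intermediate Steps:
c = -491 (c = -167 - 324 = -491)
R(S) = S² - 699*S (R(S) = (S² - 700*S) + S = S² - 699*S)
R(c) - 1*(-414107) = -491*(-699 - 491) - 1*(-414107) = -491*(-1190) + 414107 = 584290 + 414107 = 998397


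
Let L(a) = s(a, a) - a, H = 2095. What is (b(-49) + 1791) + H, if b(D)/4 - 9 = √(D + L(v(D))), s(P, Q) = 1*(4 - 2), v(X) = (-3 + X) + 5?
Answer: 3922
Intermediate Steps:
v(X) = 2 + X
s(P, Q) = 2 (s(P, Q) = 1*2 = 2)
L(a) = 2 - a
b(D) = 36 (b(D) = 36 + 4*√(D + (2 - (2 + D))) = 36 + 4*√(D + (2 + (-2 - D))) = 36 + 4*√(D - D) = 36 + 4*√0 = 36 + 4*0 = 36 + 0 = 36)
(b(-49) + 1791) + H = (36 + 1791) + 2095 = 1827 + 2095 = 3922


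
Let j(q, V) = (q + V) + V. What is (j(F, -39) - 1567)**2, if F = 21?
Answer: 2637376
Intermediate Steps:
j(q, V) = q + 2*V (j(q, V) = (V + q) + V = q + 2*V)
(j(F, -39) - 1567)**2 = ((21 + 2*(-39)) - 1567)**2 = ((21 - 78) - 1567)**2 = (-57 - 1567)**2 = (-1624)**2 = 2637376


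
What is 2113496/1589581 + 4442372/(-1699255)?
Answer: -495734497236/385871923165 ≈ -1.2847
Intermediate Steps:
2113496/1589581 + 4442372/(-1699255) = 2113496*(1/1589581) + 4442372*(-1/1699255) = 301928/227083 - 4442372/1699255 = -495734497236/385871923165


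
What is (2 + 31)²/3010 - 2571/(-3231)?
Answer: 3752423/3241770 ≈ 1.1575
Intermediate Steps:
(2 + 31)²/3010 - 2571/(-3231) = 33²*(1/3010) - 2571*(-1/3231) = 1089*(1/3010) + 857/1077 = 1089/3010 + 857/1077 = 3752423/3241770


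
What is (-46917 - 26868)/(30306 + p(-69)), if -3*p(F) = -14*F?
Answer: -73785/29984 ≈ -2.4608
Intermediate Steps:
p(F) = 14*F/3 (p(F) = -(-14)*F/3 = 14*F/3)
(-46917 - 26868)/(30306 + p(-69)) = (-46917 - 26868)/(30306 + (14/3)*(-69)) = -73785/(30306 - 322) = -73785/29984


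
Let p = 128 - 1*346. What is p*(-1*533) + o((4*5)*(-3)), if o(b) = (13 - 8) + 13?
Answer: 116212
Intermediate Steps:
o(b) = 18 (o(b) = 5 + 13 = 18)
p = -218 (p = 128 - 346 = -218)
p*(-1*533) + o((4*5)*(-3)) = -(-218)*533 + 18 = -218*(-533) + 18 = 116194 + 18 = 116212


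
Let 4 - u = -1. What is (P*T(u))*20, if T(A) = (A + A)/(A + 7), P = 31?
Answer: 1550/3 ≈ 516.67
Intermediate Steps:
u = 5 (u = 4 - 1*(-1) = 4 + 1 = 5)
T(A) = 2*A/(7 + A) (T(A) = (2*A)/(7 + A) = 2*A/(7 + A))
(P*T(u))*20 = (31*(2*5/(7 + 5)))*20 = (31*(2*5/12))*20 = (31*(2*5*(1/12)))*20 = (31*(⅚))*20 = (155/6)*20 = 1550/3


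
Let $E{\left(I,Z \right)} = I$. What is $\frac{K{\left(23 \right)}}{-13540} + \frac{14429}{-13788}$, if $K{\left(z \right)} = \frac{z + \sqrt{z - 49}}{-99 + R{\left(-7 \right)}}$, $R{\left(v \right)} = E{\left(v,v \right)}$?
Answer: $- \frac{5177190209}{4947272280} + \frac{i \sqrt{26}}{1435240} \approx -1.0465 + 3.5527 \cdot 10^{-6} i$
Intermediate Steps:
$R{\left(v \right)} = v$
$K{\left(z \right)} = - \frac{z}{106} - \frac{\sqrt{-49 + z}}{106}$ ($K{\left(z \right)} = \frac{z + \sqrt{z - 49}}{-99 - 7} = \frac{z + \sqrt{-49 + z}}{-106} = \left(z + \sqrt{-49 + z}\right) \left(- \frac{1}{106}\right) = - \frac{z}{106} - \frac{\sqrt{-49 + z}}{106}$)
$\frac{K{\left(23 \right)}}{-13540} + \frac{14429}{-13788} = \frac{\left(- \frac{1}{106}\right) 23 - \frac{\sqrt{-49 + 23}}{106}}{-13540} + \frac{14429}{-13788} = \left(- \frac{23}{106} - \frac{\sqrt{-26}}{106}\right) \left(- \frac{1}{13540}\right) + 14429 \left(- \frac{1}{13788}\right) = \left(- \frac{23}{106} - \frac{i \sqrt{26}}{106}\right) \left(- \frac{1}{13540}\right) - \frac{14429}{13788} = \left(\frac{23}{1435240} + \frac{i \sqrt{26}}{1435240}\right) - \frac{14429}{13788} = - \frac{5177190209}{4947272280} + \frac{i \sqrt{26}}{1435240}$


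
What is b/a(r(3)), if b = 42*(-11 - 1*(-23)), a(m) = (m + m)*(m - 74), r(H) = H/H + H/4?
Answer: -576/289 ≈ -1.9931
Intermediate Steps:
r(H) = 1 + H/4 (r(H) = 1 + H*(¼) = 1 + H/4)
a(m) = 2*m*(-74 + m) (a(m) = (2*m)*(-74 + m) = 2*m*(-74 + m))
b = 504 (b = 42*(-11 + 23) = 42*12 = 504)
b/a(r(3)) = 504/((2*(1 + (¼)*3)*(-74 + (1 + (¼)*3)))) = 504/((2*(1 + ¾)*(-74 + (1 + ¾)))) = 504/((2*(7/4)*(-74 + 7/4))) = 504/((2*(7/4)*(-289/4))) = 504/(-2023/8) = 504*(-8/2023) = -576/289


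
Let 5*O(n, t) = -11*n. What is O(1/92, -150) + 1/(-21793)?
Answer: -240183/10024780 ≈ -0.023959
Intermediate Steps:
O(n, t) = -11*n/5 (O(n, t) = (-11*n)/5 = -11*n/5)
O(1/92, -150) + 1/(-21793) = -11/5/92 + 1/(-21793) = -11/5*1/92 - 1/21793 = -11/460 - 1/21793 = -240183/10024780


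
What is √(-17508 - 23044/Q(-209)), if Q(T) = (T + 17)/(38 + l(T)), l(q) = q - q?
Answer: I*√1864398/12 ≈ 113.79*I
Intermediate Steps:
l(q) = 0
Q(T) = 17/38 + T/38 (Q(T) = (T + 17)/(38 + 0) = (17 + T)/38 = (17 + T)*(1/38) = 17/38 + T/38)
√(-17508 - 23044/Q(-209)) = √(-17508 - 23044/(17/38 + (1/38)*(-209))) = √(-17508 - 23044/(17/38 - 11/2)) = √(-17508 - 23044/(-96/19)) = √(-17508 - 23044*(-19/96)) = √(-17508 + 109459/24) = √(-310733/24) = I*√1864398/12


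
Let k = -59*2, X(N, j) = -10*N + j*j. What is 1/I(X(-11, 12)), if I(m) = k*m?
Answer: -1/29972 ≈ -3.3364e-5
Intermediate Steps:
X(N, j) = j² - 10*N (X(N, j) = -10*N + j² = j² - 10*N)
k = -118
I(m) = -118*m
1/I(X(-11, 12)) = 1/(-118*(12² - 10*(-11))) = 1/(-118*(144 + 110)) = 1/(-118*254) = 1/(-29972) = -1/29972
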